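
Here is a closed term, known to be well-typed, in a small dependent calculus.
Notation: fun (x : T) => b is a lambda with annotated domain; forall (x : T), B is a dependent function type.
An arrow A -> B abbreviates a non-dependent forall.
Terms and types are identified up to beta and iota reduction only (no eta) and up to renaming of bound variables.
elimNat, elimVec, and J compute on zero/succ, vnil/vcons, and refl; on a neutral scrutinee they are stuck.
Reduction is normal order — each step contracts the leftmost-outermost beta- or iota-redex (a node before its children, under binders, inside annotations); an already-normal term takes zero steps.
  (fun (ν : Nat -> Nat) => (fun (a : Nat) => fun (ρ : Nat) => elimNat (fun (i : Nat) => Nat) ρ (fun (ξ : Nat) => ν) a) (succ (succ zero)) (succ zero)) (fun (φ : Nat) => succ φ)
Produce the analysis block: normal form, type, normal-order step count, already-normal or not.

reduced normal form:
  succ (succ (succ zero))
type:
  Nat
normal-order step count: 10
term was already normal: no
first contracted redex: a beta-redex


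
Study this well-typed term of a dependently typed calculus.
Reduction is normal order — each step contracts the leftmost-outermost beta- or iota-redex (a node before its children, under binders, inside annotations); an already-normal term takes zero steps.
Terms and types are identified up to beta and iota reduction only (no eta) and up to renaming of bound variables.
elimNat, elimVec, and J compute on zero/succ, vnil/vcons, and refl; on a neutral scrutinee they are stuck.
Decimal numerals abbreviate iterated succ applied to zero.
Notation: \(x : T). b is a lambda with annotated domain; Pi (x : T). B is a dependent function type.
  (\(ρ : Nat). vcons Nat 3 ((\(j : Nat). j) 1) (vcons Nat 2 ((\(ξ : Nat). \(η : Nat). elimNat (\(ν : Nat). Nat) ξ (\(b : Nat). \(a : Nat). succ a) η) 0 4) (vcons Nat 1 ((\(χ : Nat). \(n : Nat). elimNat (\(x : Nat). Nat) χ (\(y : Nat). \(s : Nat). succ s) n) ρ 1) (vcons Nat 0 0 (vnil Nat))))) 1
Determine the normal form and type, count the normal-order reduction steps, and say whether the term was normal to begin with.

resulting normal form:
  vcons Nat 3 1 (vcons Nat 2 4 (vcons Nat 1 2 (vcons Nat 0 0 (vnil Nat))))
type:
  Vec Nat 4
reduction steps (normal order): 23
started in normal form: no
first redex: a beta-redex


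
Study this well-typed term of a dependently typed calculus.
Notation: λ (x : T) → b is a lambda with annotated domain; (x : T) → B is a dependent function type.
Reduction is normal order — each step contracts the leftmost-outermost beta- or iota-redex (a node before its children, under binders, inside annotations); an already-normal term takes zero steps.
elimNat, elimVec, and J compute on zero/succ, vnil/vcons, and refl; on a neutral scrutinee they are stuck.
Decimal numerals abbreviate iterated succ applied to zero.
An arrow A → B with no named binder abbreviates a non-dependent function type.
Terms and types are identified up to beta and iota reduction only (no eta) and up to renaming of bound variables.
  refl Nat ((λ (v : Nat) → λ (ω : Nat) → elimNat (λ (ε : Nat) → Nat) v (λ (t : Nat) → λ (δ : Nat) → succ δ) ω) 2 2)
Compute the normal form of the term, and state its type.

normal form:
  refl Nat 4
inferred type:
  Eq Nat 4 4


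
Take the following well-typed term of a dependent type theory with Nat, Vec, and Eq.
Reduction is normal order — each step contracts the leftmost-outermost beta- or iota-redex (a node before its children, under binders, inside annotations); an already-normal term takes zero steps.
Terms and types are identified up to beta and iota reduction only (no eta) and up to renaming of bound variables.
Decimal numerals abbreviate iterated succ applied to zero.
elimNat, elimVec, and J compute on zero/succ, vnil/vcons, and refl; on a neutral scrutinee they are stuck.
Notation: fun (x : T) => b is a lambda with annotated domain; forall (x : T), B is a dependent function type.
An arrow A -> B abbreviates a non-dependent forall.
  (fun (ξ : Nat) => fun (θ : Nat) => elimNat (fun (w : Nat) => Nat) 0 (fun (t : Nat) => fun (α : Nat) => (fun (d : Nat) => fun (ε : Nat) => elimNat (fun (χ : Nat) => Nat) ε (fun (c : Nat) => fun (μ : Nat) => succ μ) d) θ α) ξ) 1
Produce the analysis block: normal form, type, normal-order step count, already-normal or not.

reduced normal form:
  fun (ξ : Nat) => elimNat (fun (θ : Nat) => Nat) 0 (fun (w : Nat) => fun (t : Nat) => succ t) ξ
type:
  Nat -> Nat
normal-order step count: 7
started in normal form: no
first redex: a beta-redex


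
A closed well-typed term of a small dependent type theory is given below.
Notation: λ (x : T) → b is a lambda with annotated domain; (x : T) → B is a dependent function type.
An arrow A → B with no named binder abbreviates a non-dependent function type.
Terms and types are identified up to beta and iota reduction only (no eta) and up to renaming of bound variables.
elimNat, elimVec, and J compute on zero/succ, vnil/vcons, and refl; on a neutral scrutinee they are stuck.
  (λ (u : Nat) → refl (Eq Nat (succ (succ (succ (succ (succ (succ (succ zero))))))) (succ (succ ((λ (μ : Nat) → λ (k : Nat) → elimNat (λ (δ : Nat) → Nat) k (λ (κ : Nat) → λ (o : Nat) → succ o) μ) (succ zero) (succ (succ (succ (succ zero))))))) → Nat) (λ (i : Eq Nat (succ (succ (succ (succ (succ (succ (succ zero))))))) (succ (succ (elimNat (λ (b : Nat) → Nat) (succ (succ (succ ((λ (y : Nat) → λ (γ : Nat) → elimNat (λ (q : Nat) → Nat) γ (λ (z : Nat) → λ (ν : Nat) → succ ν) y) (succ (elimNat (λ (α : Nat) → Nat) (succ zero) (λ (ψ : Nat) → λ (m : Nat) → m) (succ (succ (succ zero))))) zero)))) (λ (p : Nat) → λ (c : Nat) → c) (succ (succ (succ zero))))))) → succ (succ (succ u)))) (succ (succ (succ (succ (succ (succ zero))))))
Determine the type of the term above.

type:
  Eq (Eq Nat (succ (succ (succ (succ (succ (succ (succ zero))))))) (succ (succ (succ (succ (succ (succ (succ zero))))))) → Nat) (λ (u : Eq Nat (succ (succ (succ (succ (succ (succ (succ zero))))))) (succ (succ (succ (succ (succ (succ (succ zero)))))))) → succ (succ (succ (succ (succ (succ (succ (succ (succ zero))))))))) (λ (μ : Eq Nat (succ (succ (succ (succ (succ (succ (succ zero))))))) (succ (succ (succ (succ (succ (succ (succ zero)))))))) → succ (succ (succ (succ (succ (succ (succ (succ (succ zero)))))))))


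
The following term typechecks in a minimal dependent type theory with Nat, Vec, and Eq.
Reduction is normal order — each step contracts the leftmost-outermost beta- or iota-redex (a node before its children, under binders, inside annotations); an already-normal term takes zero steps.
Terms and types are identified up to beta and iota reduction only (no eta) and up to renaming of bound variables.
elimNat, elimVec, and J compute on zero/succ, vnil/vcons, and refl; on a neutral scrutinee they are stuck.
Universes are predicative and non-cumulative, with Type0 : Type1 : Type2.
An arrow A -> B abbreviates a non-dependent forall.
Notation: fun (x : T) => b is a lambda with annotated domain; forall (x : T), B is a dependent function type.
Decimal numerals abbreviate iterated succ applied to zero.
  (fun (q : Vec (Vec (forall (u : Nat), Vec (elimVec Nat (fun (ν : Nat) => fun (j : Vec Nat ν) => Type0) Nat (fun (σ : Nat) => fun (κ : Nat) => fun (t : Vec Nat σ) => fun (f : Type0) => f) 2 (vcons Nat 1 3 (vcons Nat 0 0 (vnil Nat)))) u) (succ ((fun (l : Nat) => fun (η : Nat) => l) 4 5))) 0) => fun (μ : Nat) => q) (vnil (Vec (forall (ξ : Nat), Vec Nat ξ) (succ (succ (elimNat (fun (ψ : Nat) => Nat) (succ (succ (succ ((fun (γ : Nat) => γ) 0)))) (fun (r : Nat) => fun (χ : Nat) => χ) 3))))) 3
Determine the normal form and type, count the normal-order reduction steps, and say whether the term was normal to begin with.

resulting normal form:
  vnil (Vec (forall (q : Nat), Vec Nat q) 5)
the term's type:
  Vec (Vec (forall (q : Nat), Vec Nat q) 5) 0
steps to reach normal form (normal order): 13
already normal: no
first redex: a beta-redex


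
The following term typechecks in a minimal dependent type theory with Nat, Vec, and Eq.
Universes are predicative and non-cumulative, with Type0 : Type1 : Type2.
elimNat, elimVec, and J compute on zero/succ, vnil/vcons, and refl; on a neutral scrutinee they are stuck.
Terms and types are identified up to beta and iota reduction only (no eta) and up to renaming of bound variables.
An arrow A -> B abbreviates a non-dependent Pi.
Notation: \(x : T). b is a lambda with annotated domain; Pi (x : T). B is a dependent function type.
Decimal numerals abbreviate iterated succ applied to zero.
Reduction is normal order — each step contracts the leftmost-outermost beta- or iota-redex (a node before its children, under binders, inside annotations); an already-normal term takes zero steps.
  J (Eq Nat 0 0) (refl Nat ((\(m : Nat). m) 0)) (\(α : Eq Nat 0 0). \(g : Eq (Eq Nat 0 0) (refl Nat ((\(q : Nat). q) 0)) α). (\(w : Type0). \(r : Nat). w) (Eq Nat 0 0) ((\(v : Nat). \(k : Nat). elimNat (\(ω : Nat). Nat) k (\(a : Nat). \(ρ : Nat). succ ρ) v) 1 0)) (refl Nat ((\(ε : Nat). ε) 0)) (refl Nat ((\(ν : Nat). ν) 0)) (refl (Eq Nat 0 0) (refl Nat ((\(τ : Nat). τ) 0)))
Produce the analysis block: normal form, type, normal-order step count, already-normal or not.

normal form:
  refl Nat 0
inferred type:
  Eq Nat 0 0
steps to reach normal form (normal order): 2
started in normal form: no
first redex: a J iota-redex


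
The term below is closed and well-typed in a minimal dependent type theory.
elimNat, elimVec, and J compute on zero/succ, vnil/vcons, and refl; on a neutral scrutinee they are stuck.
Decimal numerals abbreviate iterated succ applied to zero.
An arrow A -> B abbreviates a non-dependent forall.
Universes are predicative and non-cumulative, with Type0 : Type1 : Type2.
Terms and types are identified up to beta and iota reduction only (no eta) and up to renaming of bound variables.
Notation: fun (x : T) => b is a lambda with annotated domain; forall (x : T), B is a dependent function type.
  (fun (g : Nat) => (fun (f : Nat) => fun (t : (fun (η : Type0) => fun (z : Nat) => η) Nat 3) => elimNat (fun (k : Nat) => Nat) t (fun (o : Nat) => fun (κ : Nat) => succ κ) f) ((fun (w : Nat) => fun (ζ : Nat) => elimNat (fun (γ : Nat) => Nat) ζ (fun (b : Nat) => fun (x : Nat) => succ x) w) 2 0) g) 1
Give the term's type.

inferred type:
  Nat


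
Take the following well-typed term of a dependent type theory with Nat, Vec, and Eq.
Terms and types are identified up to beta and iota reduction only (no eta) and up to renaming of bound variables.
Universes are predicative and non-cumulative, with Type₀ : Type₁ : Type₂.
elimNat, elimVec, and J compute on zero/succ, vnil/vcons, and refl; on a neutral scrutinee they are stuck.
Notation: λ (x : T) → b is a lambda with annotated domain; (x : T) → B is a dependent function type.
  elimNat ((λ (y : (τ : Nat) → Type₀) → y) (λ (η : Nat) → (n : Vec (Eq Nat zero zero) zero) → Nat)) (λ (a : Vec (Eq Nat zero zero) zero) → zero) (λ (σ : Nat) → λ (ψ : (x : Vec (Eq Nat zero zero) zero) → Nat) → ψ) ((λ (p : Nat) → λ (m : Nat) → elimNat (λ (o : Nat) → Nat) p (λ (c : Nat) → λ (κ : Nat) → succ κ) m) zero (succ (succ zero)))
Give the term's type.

inferred type:
  (y : Vec (Eq Nat zero zero) zero) → Nat


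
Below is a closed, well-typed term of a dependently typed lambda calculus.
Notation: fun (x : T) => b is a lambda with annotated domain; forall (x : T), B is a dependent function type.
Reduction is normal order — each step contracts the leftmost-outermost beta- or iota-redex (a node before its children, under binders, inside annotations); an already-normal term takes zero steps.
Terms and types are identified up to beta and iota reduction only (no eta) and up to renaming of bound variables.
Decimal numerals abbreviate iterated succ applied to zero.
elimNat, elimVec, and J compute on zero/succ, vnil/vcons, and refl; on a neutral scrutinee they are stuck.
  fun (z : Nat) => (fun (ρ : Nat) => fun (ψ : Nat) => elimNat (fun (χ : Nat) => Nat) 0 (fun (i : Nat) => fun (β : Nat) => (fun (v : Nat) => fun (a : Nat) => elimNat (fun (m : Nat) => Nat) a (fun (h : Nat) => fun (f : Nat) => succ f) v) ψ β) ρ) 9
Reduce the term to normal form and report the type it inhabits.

resulting normal form:
  fun (z : Nat) => fun (ρ : Nat) => elimNat (fun (ψ : Nat) => Nat) (elimNat (fun (χ : Nat) => Nat) (elimNat (fun (i : Nat) => Nat) (elimNat (fun (β : Nat) => Nat) (elimNat (fun (v : Nat) => Nat) (elimNat (fun (a : Nat) => Nat) (elimNat (fun (m : Nat) => Nat) (elimNat (fun (h : Nat) => Nat) (elimNat (fun (f : Nat) => Nat) 0 (fun (ω : Nat) => fun (g : Nat) => succ g) ρ) (fun (y : Nat) => fun (w : Nat) => succ w) ρ) (fun (k : Nat) => fun (τ : Nat) => succ τ) ρ) (fun (θ : Nat) => fun (b : Nat) => succ b) ρ) (fun (ε : Nat) => fun (o : Nat) => succ o) ρ) (fun (d : Nat) => fun (e : Nat) => succ e) ρ) (fun (n : Nat) => fun (μ : Nat) => succ μ) ρ) (fun (t : Nat) => fun (η : Nat) => succ η) ρ) (fun (ζ : Nat) => fun (γ : Nat) => succ γ) ρ
type:
  forall (z : Nat), forall (ρ : Nat), Nat


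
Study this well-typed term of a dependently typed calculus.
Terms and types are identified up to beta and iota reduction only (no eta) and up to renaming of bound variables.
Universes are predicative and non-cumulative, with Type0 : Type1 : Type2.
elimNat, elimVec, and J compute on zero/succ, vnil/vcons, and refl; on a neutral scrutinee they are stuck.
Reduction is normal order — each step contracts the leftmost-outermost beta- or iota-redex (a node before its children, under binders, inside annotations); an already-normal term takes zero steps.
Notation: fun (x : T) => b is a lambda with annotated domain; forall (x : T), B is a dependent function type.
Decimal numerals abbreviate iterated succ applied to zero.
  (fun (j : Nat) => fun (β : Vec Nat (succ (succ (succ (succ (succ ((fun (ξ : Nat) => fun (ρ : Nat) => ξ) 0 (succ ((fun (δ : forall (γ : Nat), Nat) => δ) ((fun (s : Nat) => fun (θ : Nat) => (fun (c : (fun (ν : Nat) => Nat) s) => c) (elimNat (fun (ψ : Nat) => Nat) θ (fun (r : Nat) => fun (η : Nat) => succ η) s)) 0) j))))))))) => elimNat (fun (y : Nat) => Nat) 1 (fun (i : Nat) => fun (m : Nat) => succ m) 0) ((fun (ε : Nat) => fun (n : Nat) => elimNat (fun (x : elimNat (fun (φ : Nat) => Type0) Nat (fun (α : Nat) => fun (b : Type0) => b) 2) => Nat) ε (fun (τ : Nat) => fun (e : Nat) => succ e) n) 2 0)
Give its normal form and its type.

resulting normal form:
  fun (j : Vec Nat 5) => 1
inferred type:
  forall (j : Vec Nat 5), Nat
observation: normalization takes exactly 4 steps under the normal-order strategy.


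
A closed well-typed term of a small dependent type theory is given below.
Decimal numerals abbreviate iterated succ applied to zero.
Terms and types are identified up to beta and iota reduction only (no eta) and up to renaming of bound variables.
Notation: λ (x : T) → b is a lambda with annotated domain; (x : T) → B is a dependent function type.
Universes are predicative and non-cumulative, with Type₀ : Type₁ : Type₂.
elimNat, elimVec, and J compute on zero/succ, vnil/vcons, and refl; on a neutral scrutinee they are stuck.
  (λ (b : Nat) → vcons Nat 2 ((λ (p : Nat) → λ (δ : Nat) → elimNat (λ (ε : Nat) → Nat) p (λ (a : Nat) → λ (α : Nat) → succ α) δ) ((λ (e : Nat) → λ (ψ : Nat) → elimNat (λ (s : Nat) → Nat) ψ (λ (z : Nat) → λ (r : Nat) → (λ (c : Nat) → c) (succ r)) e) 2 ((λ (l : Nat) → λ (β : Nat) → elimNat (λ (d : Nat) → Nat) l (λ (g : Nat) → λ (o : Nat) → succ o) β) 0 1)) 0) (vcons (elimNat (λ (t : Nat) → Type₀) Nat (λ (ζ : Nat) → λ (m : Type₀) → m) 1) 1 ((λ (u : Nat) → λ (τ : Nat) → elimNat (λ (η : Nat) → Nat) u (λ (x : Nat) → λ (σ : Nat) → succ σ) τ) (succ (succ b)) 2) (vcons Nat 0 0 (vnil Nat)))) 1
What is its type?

the term's type:
  Vec Nat 3


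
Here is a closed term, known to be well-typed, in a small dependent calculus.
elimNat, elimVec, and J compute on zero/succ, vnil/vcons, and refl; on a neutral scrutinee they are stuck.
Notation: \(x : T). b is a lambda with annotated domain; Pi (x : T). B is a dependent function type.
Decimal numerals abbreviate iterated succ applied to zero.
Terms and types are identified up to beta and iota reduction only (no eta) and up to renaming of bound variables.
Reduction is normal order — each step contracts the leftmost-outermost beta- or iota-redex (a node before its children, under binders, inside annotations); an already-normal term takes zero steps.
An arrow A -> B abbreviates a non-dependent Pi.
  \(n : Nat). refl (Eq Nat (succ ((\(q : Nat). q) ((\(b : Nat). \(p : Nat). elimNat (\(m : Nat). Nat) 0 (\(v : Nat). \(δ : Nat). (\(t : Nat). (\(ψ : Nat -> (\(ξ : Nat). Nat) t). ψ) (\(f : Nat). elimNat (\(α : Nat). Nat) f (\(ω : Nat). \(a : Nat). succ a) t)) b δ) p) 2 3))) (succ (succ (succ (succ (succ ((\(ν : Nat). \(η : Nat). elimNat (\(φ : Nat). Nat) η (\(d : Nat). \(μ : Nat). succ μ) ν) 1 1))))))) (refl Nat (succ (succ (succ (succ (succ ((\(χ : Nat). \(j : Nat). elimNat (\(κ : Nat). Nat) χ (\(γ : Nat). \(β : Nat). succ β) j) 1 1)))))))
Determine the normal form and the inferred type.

normal form:
  \(n : Nat). refl (Eq Nat 7 7) (refl Nat 7)
type:
  Nat -> Eq (Eq Nat 7 7) (refl Nat 7) (refl Nat 7)
observation: the term reaches its normal form after 55 normal-order steps.


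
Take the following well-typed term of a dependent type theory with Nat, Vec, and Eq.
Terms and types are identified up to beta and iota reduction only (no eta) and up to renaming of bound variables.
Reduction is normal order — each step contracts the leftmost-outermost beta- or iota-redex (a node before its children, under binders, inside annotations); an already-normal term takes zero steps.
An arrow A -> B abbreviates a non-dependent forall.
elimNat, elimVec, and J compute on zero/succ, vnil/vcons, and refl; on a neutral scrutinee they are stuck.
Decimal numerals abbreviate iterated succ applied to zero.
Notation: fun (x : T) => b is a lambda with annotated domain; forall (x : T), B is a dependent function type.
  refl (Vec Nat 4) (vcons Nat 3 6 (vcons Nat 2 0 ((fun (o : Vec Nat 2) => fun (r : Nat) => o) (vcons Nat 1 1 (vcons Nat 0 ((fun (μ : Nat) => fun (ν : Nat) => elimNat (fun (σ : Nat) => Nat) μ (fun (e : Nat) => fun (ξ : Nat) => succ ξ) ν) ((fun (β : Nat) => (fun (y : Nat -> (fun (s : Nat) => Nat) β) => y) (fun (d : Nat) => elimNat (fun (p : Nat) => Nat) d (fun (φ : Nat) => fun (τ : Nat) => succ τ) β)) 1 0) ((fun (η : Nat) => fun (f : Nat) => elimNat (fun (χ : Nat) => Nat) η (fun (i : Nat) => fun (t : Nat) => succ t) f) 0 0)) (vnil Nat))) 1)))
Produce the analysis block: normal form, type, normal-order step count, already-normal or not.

normal form:
  refl (Vec Nat 4) (vcons Nat 3 6 (vcons Nat 2 0 (vcons Nat 1 1 (vcons Nat 0 1 (vnil Nat)))))
inferred type:
  Eq (Vec Nat 4) (vcons Nat 3 6 (vcons Nat 2 0 (vcons Nat 1 1 (vcons Nat 0 1 (vnil Nat))))) (vcons Nat 3 6 (vcons Nat 2 0 (vcons Nat 1 1 (vcons Nat 0 1 (vnil Nat)))))
steps to reach normal form (normal order): 15
started in normal form: no
first contracted redex: a beta-redex


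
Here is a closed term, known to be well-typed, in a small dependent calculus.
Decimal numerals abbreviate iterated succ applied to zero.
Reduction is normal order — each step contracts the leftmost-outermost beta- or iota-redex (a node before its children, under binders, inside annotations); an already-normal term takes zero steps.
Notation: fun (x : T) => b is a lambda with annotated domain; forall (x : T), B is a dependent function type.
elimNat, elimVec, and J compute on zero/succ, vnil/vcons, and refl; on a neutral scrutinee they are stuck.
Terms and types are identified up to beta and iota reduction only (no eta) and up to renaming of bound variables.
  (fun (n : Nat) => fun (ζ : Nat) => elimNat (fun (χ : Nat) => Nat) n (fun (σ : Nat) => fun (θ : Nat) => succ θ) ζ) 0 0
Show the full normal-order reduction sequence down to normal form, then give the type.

reduction (normal order):
  (fun (n : Nat) => fun (ζ : Nat) => elimNat (fun (χ : Nat) => Nat) n (fun (σ : Nat) => fun (θ : Nat) => succ θ) ζ) 0 0
  ~> (fun (n : Nat) => elimNat (fun (ζ : Nat) => Nat) 0 (fun (χ : Nat) => fun (σ : Nat) => succ σ) n) 0
  ~> elimNat (fun (n : Nat) => Nat) 0 (fun (ζ : Nat) => fun (χ : Nat) => succ χ) 0
  ~> 0
type:
  Nat


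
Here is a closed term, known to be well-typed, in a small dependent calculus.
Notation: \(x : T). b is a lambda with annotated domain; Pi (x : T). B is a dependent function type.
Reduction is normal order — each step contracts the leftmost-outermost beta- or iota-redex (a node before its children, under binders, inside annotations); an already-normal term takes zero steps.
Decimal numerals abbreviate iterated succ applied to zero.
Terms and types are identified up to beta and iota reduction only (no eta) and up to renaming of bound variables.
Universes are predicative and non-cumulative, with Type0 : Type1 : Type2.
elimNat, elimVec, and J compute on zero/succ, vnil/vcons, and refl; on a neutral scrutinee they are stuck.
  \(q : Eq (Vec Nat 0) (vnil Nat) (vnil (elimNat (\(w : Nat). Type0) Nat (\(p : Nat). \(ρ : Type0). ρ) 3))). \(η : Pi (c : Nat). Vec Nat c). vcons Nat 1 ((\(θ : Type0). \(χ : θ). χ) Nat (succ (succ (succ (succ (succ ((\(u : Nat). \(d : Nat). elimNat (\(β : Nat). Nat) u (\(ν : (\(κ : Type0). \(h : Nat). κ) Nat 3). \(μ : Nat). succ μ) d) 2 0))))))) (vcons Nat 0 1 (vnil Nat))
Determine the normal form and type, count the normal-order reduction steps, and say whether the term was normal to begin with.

resulting normal form:
  \(q : Eq (Vec Nat 0) (vnil Nat) (vnil Nat)). \(w : Pi (p : Nat). Vec Nat p). vcons Nat 1 7 (vcons Nat 0 1 (vnil Nat))
inferred type:
  Pi (q : Eq (Vec Nat 0) (vnil Nat) (vnil Nat)). Pi (w : Pi (p : Nat). Vec Nat p). Vec Nat 2
reduction steps (normal order): 15
already normal: no
first redex: an elimNat iota-redex


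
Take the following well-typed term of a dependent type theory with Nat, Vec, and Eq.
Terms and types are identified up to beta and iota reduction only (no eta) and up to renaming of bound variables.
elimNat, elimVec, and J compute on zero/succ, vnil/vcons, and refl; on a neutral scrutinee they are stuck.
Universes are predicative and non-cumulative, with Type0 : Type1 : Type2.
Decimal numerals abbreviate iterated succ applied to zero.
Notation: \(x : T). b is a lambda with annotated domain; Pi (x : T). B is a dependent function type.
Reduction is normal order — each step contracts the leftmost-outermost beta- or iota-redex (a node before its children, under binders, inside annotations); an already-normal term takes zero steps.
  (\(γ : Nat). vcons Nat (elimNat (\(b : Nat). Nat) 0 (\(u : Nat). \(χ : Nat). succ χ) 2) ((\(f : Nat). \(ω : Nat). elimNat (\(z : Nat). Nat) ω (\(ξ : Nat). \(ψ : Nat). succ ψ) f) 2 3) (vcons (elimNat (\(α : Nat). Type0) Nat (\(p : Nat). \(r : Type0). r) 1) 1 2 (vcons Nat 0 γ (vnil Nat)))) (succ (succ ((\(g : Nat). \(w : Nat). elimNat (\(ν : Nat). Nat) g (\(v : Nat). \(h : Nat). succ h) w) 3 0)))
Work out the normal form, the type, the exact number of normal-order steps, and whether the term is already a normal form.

normal form:
  vcons Nat 2 5 (vcons Nat 1 2 (vcons Nat 0 5 (vnil Nat)))
the term's type:
  Vec Nat 3
reduction steps (normal order): 24
started in normal form: no
first contracted redex: a beta-redex


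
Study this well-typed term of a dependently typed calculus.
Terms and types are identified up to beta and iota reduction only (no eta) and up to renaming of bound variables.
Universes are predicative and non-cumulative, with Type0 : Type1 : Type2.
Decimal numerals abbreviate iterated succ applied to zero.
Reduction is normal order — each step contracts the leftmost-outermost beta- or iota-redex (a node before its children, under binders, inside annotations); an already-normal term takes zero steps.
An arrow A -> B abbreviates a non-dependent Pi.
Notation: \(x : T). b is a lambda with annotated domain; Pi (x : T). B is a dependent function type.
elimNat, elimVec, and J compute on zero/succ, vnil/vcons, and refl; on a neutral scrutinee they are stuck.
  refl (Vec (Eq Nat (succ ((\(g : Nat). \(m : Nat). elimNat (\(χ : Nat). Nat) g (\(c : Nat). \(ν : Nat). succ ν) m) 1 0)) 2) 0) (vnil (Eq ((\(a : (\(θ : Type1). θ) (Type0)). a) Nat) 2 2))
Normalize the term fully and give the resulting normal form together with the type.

reduced normal form:
  refl (Vec (Eq Nat 2 2) 0) (vnil (Eq Nat 2 2))
inferred type:
  Eq (Vec (Eq Nat 2 2) 0) (vnil (Eq Nat 2 2)) (vnil (Eq Nat 2 2))


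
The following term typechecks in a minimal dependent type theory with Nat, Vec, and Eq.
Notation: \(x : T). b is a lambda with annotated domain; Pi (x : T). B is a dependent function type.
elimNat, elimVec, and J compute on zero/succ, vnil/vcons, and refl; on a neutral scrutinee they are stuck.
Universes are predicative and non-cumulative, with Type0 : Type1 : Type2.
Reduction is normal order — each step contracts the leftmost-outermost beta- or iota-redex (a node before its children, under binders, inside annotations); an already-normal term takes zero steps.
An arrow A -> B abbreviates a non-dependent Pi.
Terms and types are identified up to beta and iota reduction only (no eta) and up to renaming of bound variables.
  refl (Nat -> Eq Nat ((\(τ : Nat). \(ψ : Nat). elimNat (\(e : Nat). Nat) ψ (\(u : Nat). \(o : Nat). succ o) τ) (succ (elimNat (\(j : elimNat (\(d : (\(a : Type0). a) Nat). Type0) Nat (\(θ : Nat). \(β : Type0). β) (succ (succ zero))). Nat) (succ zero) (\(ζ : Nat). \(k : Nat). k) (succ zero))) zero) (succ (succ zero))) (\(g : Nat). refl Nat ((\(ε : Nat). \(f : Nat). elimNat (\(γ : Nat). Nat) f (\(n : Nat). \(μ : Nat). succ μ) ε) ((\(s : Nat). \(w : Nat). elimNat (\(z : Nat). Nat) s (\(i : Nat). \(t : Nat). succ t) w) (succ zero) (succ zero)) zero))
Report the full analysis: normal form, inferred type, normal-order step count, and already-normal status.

resulting normal form:
  refl (Nat -> Eq Nat (succ (succ zero)) (succ (succ zero))) (\(τ : Nat). refl Nat (succ (succ zero)))
type:
  Eq (Nat -> Eq Nat (succ (succ zero)) (succ (succ zero))) (\(τ : Nat). refl Nat (succ (succ zero))) (\(ψ : Nat). refl Nat (succ (succ zero)))
reduction steps (normal order): 28
started in normal form: no
first redex: a beta-redex


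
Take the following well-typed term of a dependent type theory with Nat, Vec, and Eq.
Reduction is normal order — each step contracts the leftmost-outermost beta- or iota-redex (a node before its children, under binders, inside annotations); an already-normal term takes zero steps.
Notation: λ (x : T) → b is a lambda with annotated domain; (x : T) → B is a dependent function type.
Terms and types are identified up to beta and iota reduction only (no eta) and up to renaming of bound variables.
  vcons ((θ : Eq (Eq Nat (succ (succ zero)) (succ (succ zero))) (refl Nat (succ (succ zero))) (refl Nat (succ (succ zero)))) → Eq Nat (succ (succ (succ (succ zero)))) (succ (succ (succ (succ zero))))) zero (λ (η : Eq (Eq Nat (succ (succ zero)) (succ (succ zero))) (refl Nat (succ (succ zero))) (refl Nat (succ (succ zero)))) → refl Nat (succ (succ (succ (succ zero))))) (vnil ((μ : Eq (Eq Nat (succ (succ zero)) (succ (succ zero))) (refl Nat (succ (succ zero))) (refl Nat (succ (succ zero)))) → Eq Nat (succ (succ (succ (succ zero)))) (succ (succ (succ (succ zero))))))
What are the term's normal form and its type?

resulting normal form:
  vcons ((θ : Eq (Eq Nat (succ (succ zero)) (succ (succ zero))) (refl Nat (succ (succ zero))) (refl Nat (succ (succ zero)))) → Eq Nat (succ (succ (succ (succ zero)))) (succ (succ (succ (succ zero))))) zero (λ (η : Eq (Eq Nat (succ (succ zero)) (succ (succ zero))) (refl Nat (succ (succ zero))) (refl Nat (succ (succ zero)))) → refl Nat (succ (succ (succ (succ zero))))) (vnil ((μ : Eq (Eq Nat (succ (succ zero)) (succ (succ zero))) (refl Nat (succ (succ zero))) (refl Nat (succ (succ zero)))) → Eq Nat (succ (succ (succ (succ zero)))) (succ (succ (succ (succ zero))))))
inferred type:
  Vec ((θ : Eq (Eq Nat (succ (succ zero)) (succ (succ zero))) (refl Nat (succ (succ zero))) (refl Nat (succ (succ zero)))) → Eq Nat (succ (succ (succ (succ zero)))) (succ (succ (succ (succ zero))))) (succ zero)
observation: the term is already in normal form.


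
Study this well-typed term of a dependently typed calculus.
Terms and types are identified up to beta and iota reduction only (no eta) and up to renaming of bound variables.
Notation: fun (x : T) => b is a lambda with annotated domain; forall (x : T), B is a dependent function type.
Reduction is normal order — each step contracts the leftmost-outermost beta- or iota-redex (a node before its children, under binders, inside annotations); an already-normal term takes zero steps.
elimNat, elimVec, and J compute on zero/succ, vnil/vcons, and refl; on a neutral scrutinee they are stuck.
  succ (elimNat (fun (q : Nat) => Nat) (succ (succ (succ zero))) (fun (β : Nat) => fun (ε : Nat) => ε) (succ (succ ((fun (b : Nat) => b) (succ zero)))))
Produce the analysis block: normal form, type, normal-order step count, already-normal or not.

resulting normal form:
  succ (succ (succ (succ zero)))
the term's type:
  Nat
reduction steps (normal order): 11
term was already normal: no
first redex: an elimNat iota-redex


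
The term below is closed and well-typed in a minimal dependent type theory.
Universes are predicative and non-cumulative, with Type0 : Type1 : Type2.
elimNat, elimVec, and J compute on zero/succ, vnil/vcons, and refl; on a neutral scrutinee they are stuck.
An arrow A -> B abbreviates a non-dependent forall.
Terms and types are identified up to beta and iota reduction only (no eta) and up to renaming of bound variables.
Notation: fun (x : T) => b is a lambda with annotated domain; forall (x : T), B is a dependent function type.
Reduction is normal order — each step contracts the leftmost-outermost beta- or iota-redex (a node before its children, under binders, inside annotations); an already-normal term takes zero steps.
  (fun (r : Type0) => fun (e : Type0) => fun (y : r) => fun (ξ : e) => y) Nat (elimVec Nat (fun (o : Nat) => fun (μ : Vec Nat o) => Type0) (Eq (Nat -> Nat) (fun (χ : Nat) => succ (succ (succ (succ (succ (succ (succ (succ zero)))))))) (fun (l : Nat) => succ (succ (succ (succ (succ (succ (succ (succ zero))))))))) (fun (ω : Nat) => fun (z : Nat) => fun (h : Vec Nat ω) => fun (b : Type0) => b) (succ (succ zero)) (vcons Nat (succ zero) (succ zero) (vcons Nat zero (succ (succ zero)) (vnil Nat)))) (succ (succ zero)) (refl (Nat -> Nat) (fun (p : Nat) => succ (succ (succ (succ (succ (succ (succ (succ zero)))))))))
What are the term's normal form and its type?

resulting normal form:
  succ (succ zero)
the term's type:
  Nat
observation: reduction starts at a beta-redex, and 4 normal-order steps reach the normal form.


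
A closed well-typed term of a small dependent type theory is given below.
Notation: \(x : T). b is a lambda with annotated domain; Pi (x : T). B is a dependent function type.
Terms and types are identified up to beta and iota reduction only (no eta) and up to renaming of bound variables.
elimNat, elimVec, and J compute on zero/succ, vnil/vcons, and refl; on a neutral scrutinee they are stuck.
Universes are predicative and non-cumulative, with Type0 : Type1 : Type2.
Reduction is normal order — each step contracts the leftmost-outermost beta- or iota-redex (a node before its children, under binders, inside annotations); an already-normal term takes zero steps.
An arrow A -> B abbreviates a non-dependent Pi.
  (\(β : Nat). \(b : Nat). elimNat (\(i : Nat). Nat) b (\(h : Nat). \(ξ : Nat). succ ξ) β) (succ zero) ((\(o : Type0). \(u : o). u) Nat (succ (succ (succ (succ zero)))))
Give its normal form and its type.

resulting normal form:
  succ (succ (succ (succ (succ zero))))
type:
  Nat
observation: 8 normal-order steps normalize the term, beginning with a beta-redex.


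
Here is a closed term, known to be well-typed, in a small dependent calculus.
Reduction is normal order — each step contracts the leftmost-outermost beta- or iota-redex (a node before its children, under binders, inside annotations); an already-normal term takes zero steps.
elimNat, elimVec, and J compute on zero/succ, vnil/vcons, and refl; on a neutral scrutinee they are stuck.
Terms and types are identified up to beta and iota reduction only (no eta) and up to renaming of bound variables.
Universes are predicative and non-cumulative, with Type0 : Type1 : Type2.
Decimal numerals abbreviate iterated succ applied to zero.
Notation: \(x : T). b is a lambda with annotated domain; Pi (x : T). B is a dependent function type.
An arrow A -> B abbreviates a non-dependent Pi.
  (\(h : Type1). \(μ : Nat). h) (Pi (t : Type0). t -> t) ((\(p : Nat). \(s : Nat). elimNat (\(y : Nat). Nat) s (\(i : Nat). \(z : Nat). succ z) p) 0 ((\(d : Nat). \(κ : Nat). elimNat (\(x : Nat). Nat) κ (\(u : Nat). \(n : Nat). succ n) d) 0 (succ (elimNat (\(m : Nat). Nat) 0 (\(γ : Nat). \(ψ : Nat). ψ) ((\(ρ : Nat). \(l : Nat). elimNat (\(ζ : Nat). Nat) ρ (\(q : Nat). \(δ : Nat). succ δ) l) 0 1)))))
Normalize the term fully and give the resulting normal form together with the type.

reduced normal form:
  Pi (h : Type0). h -> h
type:
  Type1


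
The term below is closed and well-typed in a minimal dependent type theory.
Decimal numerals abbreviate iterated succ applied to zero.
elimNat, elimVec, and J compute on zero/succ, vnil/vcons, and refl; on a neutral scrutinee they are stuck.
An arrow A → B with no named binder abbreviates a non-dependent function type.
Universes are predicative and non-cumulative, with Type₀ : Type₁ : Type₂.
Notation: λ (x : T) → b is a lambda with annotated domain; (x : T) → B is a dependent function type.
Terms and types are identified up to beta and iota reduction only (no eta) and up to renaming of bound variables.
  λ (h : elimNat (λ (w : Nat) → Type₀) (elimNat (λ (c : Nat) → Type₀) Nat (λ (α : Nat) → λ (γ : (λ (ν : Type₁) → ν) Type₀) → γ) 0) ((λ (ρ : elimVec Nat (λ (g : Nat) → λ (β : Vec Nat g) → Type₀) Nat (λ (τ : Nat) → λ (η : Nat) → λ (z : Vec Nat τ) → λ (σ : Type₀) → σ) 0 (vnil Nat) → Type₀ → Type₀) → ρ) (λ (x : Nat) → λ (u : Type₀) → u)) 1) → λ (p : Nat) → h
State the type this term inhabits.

type:
  Nat → Nat → Nat


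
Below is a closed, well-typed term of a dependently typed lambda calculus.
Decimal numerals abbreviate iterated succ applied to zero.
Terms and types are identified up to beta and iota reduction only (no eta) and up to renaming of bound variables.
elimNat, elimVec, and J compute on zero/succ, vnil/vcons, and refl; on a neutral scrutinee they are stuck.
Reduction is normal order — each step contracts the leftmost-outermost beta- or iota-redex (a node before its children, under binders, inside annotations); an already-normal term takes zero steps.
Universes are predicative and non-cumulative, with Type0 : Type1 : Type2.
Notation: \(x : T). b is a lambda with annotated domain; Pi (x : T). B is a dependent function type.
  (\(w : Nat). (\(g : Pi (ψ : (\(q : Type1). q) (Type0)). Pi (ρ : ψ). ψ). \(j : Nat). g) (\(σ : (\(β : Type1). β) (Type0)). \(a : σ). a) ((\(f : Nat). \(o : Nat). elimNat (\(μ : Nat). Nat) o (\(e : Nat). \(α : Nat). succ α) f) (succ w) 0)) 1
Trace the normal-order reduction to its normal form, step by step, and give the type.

reduction (normal order):
  (\(w : Nat). (\(g : Pi (ψ : (\(q : Type1). q) (Type0)). Pi (ρ : ψ). ψ). \(j : Nat). g) (\(σ : (\(β : Type1). β) (Type0)). \(a : σ). a) ((\(f : Nat). \(o : Nat). elimNat (\(μ : Nat). Nat) o (\(e : Nat). \(α : Nat). succ α) f) (succ w) 0)) 1
  ~> (\(w : Pi (g : (\(ψ : Type1). ψ) (Type0)). Pi (q : g). g). \(ρ : Nat). w) (\(j : (\(σ : Type1). σ) (Type0)). \(β : j). β) ((\(a : Nat). \(f : Nat). elimNat (\(o : Nat). Nat) f (\(μ : Nat). \(e : Nat). succ e) a) 2 0)
  ~> (\(w : Nat). \(g : (\(ψ : Type1). ψ) (Type0)). \(q : g). q) ((\(ρ : Nat). \(j : Nat). elimNat (\(σ : Nat). Nat) j (\(β : Nat). \(a : Nat). succ a) ρ) 2 0)
  ~> \(w : (\(g : Type1). g) (Type0)). \(ψ : w). ψ
  ~> \(w : Type0). \(g : w). g
the term's type:
  Pi (w : Type0). Pi (g : w). w


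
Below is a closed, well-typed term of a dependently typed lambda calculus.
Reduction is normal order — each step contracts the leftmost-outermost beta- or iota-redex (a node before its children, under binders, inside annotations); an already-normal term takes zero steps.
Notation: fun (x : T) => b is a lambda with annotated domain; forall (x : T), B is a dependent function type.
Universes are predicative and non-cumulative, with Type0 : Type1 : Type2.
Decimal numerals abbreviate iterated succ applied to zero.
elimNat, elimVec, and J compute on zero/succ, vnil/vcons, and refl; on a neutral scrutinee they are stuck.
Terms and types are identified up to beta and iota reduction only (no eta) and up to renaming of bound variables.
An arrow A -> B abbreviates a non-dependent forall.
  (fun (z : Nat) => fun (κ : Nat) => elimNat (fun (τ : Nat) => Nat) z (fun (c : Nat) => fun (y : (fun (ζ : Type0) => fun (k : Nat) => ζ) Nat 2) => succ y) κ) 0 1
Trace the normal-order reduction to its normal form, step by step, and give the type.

normal-order reduction:
  (fun (z : Nat) => fun (κ : Nat) => elimNat (fun (τ : Nat) => Nat) z (fun (c : Nat) => fun (y : (fun (ζ : Type0) => fun (k : Nat) => ζ) Nat 2) => succ y) κ) 0 1
  ~> (fun (z : Nat) => elimNat (fun (κ : Nat) => Nat) 0 (fun (τ : Nat) => fun (c : (fun (y : Type0) => fun (ζ : Nat) => y) Nat 2) => succ c) z) 1
  ~> elimNat (fun (z : Nat) => Nat) 0 (fun (κ : Nat) => fun (τ : (fun (c : Type0) => fun (y : Nat) => c) Nat 2) => succ τ) 1
  ~> (fun (z : Nat) => fun (κ : (fun (τ : Type0) => fun (c : Nat) => τ) Nat 2) => succ κ) 0 (elimNat (fun (y : Nat) => Nat) 0 (fun (ζ : Nat) => fun (k : (fun (χ : Type0) => fun (o : Nat) => χ) Nat 2) => succ k) 0)
  ~> (fun (z : (fun (κ : Type0) => fun (τ : Nat) => κ) Nat 2) => succ z) (elimNat (fun (c : Nat) => Nat) 0 (fun (y : Nat) => fun (ζ : (fun (k : Type0) => fun (χ : Nat) => k) Nat 2) => succ ζ) 0)
  ~> succ (elimNat (fun (z : Nat) => Nat) 0 (fun (κ : Nat) => fun (τ : (fun (c : Type0) => fun (y : Nat) => c) Nat 2) => succ τ) 0)
  ~> 1
the term's type:
  Nat


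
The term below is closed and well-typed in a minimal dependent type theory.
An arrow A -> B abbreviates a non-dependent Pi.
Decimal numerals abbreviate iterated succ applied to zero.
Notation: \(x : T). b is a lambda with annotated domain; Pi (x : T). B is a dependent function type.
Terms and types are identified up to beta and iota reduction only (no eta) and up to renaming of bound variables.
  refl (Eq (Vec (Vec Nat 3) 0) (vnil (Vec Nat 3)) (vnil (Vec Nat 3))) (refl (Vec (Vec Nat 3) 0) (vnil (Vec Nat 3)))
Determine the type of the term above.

the term's type:
  Eq (Eq (Vec (Vec Nat 3) 0) (vnil (Vec Nat 3)) (vnil (Vec Nat 3))) (refl (Vec (Vec Nat 3) 0) (vnil (Vec Nat 3))) (refl (Vec (Vec Nat 3) 0) (vnil (Vec Nat 3)))


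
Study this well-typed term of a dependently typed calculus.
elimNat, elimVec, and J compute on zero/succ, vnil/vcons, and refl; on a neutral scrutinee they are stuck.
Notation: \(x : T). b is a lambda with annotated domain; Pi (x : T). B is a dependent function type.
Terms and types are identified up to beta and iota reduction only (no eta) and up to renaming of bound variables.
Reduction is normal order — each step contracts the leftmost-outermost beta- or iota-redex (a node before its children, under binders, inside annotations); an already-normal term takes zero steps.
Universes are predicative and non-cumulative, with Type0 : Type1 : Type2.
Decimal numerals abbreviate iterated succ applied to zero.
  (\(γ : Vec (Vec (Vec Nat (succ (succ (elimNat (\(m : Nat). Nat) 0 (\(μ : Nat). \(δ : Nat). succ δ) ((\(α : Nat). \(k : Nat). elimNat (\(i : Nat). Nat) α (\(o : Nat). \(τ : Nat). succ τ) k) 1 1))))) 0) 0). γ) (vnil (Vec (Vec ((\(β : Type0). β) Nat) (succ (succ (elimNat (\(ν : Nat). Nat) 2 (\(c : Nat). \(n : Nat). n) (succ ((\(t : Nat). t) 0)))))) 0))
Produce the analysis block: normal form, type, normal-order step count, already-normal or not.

resulting normal form:
  vnil (Vec (Vec Nat 4) 0)
the term's type:
  Vec (Vec (Vec Nat 4) 0) 0
reduction steps (normal order): 7
already normal: no
first redex: a beta-redex
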